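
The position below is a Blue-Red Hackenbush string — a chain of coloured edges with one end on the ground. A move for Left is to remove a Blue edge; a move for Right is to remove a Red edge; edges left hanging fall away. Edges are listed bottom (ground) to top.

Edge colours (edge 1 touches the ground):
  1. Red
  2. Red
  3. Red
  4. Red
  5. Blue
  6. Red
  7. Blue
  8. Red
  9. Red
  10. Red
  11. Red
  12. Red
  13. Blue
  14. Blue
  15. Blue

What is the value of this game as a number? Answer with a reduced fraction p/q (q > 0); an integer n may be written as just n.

-7665/2048

edge 1 of 15 (Red): {  | 0 } = -1
edge 2 of 15 (Red): {  | -1, 0 } = -2
edge 3 of 15 (Red): {  | -2, -1, 0 } = -3
edge 4 of 15 (Red): {  | -3, -2, -1, 0 } = -4
edge 5 of 15 (Blue): { -4 | -3, -2, -1, 0 } = -7/2
edge 6 of 15 (Red): { -4 | -7/2, -3, -2, -1, 0 } = -15/4
edge 7 of 15 (Blue): { -4, -15/4 | -7/2, -3, -2, -1, 0 } = -29/8
edge 8 of 15 (Red): { -4, -15/4 | -29/8, -7/2, -3, -2, -1, 0 } = -59/16
edge 9 of 15 (Red): { -4, -15/4 | -59/16, -29/8, -7/2, -3, -2, -1, 0 } = -119/32
edge 10 of 15 (Red): { -4, -15/4 | -119/32, -59/16, -29/8, -7/2, -3, -2, -1, 0 } = -239/64
edge 11 of 15 (Red): { -4, -15/4 | -239/64, -119/32, -59/16, -29/8, -7/2, -3, -2, -1, 0 } = -479/128
edge 12 of 15 (Red): { -4, -15/4 | -479/128, -239/64, -119/32, -59/16, -29/8, -7/2, -3, -2, -1, 0 } = -959/256
edge 13 of 15 (Blue): { -4, -15/4, -959/256 | -479/128, -239/64, -119/32, -59/16, -29/8, -7/2, -3, -2, -1, 0 } = -1917/512
edge 14 of 15 (Blue): { -4, -15/4, -959/256, -1917/512 | -479/128, -239/64, -119/32, -59/16, -29/8, -7/2, -3, -2, -1, 0 } = -3833/1024
edge 15 of 15 (Blue): { -4, -15/4, -959/256, -1917/512, -3833/1024 | -479/128, -239/64, -119/32, -59/16, -29/8, -7/2, -3, -2, -1, 0 } = -7665/2048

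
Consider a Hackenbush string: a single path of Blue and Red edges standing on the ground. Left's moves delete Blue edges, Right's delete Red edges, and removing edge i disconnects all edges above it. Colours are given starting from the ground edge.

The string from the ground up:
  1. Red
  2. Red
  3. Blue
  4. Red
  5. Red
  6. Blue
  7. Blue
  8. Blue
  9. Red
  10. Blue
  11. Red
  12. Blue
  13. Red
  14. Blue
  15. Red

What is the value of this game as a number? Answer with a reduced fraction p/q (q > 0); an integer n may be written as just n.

-14507/8192

Prefix values for Red Red Blue Red Red Blue Blue Blue Red Blue Red Blue Red Blue Red via {L|R} + simplicity:
R: Left {  }, Right { 0 } gives simplest -1
RR: Left {  }, Right { -1 0 } gives simplest -2
RRB: Left { -2 }, Right { -1 0 } gives simplest -3/2
RRBR: Left { -2 }, Right { -3/2 -1 0 } gives simplest -7/4
RRBRR: Left { -2 }, Right { -7/4 -3/2 -1 0 } gives simplest -15/8
RRBRRB: Left { -2 -15/8 }, Right { -7/4 -3/2 -1 0 } gives simplest -29/16
RRBRRBB: Left { -2 -15/8 -29/16 }, Right { -7/4 -3/2 -1 0 } gives simplest -57/32
RRBRRBBB: Left { -2 -15/8 -29/16 -57/32 }, Right { -7/4 -3/2 -1 0 } gives simplest -113/64
RRBRRBBBR: Left { -2 -15/8 -29/16 -57/32 }, Right { -113/64 -7/4 -3/2 -1 0 } gives simplest -227/128
RRBRRBBBRB: Left { -2 -15/8 -29/16 -57/32 -227/128 }, Right { -113/64 -7/4 -3/2 -1 0 } gives simplest -453/256
RRBRRBBBRBR: Left { -2 -15/8 -29/16 -57/32 -227/128 }, Right { -453/256 -113/64 -7/4 -3/2 -1 0 } gives simplest -907/512
RRBRRBBBRBRB: Left { -2 -15/8 -29/16 -57/32 -227/128 -907/512 }, Right { -453/256 -113/64 -7/4 -3/2 -1 0 } gives simplest -1813/1024
RRBRRBBBRBRBR: Left { -2 -15/8 -29/16 -57/32 -227/128 -907/512 }, Right { -1813/1024 -453/256 -113/64 -7/4 -3/2 -1 0 } gives simplest -3627/2048
RRBRRBBBRBRBRB: Left { -2 -15/8 -29/16 -57/32 -227/128 -907/512 -3627/2048 }, Right { -1813/1024 -453/256 -113/64 -7/4 -3/2 -1 0 } gives simplest -7253/4096
RRBRRBBBRBRBRBR: Left { -2 -15/8 -29/16 -57/32 -227/128 -907/512 -3627/2048 }, Right { -7253/4096 -1813/1024 -453/256 -113/64 -7/4 -3/2 -1 0 } gives simplest -14507/8192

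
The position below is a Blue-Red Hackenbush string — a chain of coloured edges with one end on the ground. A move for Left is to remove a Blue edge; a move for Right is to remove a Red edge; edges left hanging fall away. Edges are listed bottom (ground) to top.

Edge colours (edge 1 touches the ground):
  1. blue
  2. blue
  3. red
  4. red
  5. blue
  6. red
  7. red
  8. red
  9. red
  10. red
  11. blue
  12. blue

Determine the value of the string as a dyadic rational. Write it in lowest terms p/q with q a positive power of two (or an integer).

Recurse on prefixes of the 12-edge string blue blue red red blue red red red red red blue blue:
b: Left { 0 }, Right { none } — simplest 1
bb: Left { 0 1 }, Right { none } — simplest 2
bbr: Left { 0 1 }, Right { 2 } — simplest 3/2
bbrr: Left { 0 1 }, Right { 3/2 2 } — simplest 5/4
bbrrb: Left { 0 1 5/4 }, Right { 3/2 2 } — simplest 11/8
bbrrbr: Left { 0 1 5/4 }, Right { 11/8 3/2 2 } — simplest 21/16
bbrrbrr: Left { 0 1 5/4 }, Right { 21/16 11/8 3/2 2 } — simplest 41/32
bbrrbrrr: Left { 0 1 5/4 }, Right { 41/32 21/16 11/8 3/2 2 } — simplest 81/64
bbrrbrrrr: Left { 0 1 5/4 }, Right { 81/64 41/32 21/16 11/8 3/2 2 } — simplest 161/128
bbrrbrrrrr: Left { 0 1 5/4 }, Right { 161/128 81/64 41/32 21/16 11/8 3/2 2 } — simplest 321/256
bbrrbrrrrrb: Left { 0 1 5/4 321/256 }, Right { 161/128 81/64 41/32 21/16 11/8 3/2 2 } — simplest 643/512
bbrrbrrrrrbb: Left { 0 1 5/4 321/256 643/512 }, Right { 161/128 81/64 41/32 21/16 11/8 3/2 2 } — simplest 1287/1024

1287/1024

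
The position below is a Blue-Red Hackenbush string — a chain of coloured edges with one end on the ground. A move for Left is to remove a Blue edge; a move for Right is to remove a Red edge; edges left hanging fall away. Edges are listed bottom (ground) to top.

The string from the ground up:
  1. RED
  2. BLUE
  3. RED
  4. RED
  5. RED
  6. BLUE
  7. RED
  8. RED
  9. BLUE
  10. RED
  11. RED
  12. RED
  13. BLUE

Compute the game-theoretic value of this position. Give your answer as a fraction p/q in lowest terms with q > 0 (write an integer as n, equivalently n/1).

-3805/4096

Build v(s[:k]) for k = 1..13, string s = RED BLUE RED RED RED BLUE RED RED BLUE RED RED RED BLUE.
v_1 [R]  L=[none]  R=[0]  ⇒ -1
v_2 [RB]  L=[-1]  R=[0]  ⇒ -1/2
v_3 [RBR]  L=[-1]  R=[-1/2 0]  ⇒ -3/4
v_4 [RBRR]  L=[-1]  R=[-3/4 -1/2 0]  ⇒ -7/8
v_5 [RBRRR]  L=[-1]  R=[-7/8 -3/4 -1/2 0]  ⇒ -15/16
v_6 [RBRRRB]  L=[-1 -15/16]  R=[-7/8 -3/4 -1/2 0]  ⇒ -29/32
v_7 [RBRRRBR]  L=[-1 -15/16]  R=[-29/32 -7/8 -3/4 -1/2 0]  ⇒ -59/64
v_8 [RBRRRBRR]  L=[-1 -15/16]  R=[-59/64 -29/32 -7/8 -3/4 -1/2 0]  ⇒ -119/128
v_9 [RBRRRBRRB]  L=[-1 -15/16 -119/128]  R=[-59/64 -29/32 -7/8 -3/4 -1/2 0]  ⇒ -237/256
v_10 [RBRRRBRRBR]  L=[-1 -15/16 -119/128]  R=[-237/256 -59/64 -29/32 -7/8 -3/4 -1/2 0]  ⇒ -475/512
v_11 [RBRRRBRRBRR]  L=[-1 -15/16 -119/128]  R=[-475/512 -237/256 -59/64 -29/32 -7/8 -3/4 -1/2 0]  ⇒ -951/1024
v_12 [RBRRRBRRBRRR]  L=[-1 -15/16 -119/128]  R=[-951/1024 -475/512 -237/256 -59/64 -29/32 -7/8 -3/4 -1/2 0]  ⇒ -1903/2048
v_13 [RBRRRBRRBRRRB]  L=[-1 -15/16 -119/128 -1903/2048]  R=[-951/1024 -475/512 -237/256 -59/64 -29/32 -7/8 -3/4 -1/2 0]  ⇒ -3805/4096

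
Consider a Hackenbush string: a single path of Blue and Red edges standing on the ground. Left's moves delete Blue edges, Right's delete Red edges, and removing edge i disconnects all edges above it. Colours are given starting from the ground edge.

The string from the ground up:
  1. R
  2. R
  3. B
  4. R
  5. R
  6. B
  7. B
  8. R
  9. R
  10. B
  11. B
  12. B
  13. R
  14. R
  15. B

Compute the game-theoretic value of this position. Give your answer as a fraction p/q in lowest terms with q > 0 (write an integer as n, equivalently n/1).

Build val(s[:k]) for k = 1..15, string s = R R B R R B B R R B B B R R B.
val(R) = { ∅ | 0 } -> -1
val(RR) = { ∅ | -1, 0 } -> -2
val(RRB) = { -2 | -1, 0 } -> -3/2
val(RRBR) = { -2 | -3/2, -1, 0 } -> -7/4
val(RRBRR) = { -2 | -7/4, -3/2, -1, 0 } -> -15/8
val(RRBRRB) = { -2, -15/8 | -7/4, -3/2, -1, 0 } -> -29/16
val(RRBRRBB) = { -2, -15/8, -29/16 | -7/4, -3/2, -1, 0 } -> -57/32
val(RRBRRBBR) = { -2, -15/8, -29/16 | -57/32, -7/4, -3/2, -1, 0 } -> -115/64
val(RRBRRBBRR) = { -2, -15/8, -29/16 | -115/64, -57/32, -7/4, -3/2, -1, 0 } -> -231/128
val(RRBRRBBRRB) = { -2, -15/8, -29/16, -231/128 | -115/64, -57/32, -7/4, -3/2, -1, 0 } -> -461/256
val(RRBRRBBRRBB) = { -2, -15/8, -29/16, -231/128, -461/256 | -115/64, -57/32, -7/4, -3/2, -1, 0 } -> -921/512
val(RRBRRBBRRBBB) = { -2, -15/8, -29/16, -231/128, -461/256, -921/512 | -115/64, -57/32, -7/4, -3/2, -1, 0 } -> -1841/1024
val(RRBRRBBRRBBBR) = { -2, -15/8, -29/16, -231/128, -461/256, -921/512 | -1841/1024, -115/64, -57/32, -7/4, -3/2, -1, 0 } -> -3683/2048
val(RRBRRBBRRBBBRR) = { -2, -15/8, -29/16, -231/128, -461/256, -921/512 | -3683/2048, -1841/1024, -115/64, -57/32, -7/4, -3/2, -1, 0 } -> -7367/4096
val(RRBRRBBRRBBBRRB) = { -2, -15/8, -29/16, -231/128, -461/256, -921/512, -7367/4096 | -3683/2048, -1841/1024, -115/64, -57/32, -7/4, -3/2, -1, 0 } -> -14733/8192

-14733/8192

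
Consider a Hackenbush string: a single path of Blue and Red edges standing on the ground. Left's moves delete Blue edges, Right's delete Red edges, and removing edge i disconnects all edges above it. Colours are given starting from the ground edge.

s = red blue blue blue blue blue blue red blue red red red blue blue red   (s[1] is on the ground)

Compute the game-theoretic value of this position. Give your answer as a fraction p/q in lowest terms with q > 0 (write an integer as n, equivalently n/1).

-371/16384

v(r) = { · | 0 } = -1
v(rb) = { -1 | 0 } = -1/2
v(rbb) = { -1, -1/2 | 0 } = -1/4
v(rbbb) = { -1, -1/2, -1/4 | 0 } = -1/8
v(rbbbb) = { -1, -1/2, -1/4, -1/8 | 0 } = -1/16
v(rbbbbb) = { -1, -1/2, -1/4, -1/8, -1/16 | 0 } = -1/32
v(rbbbbbb) = { -1, -1/2, -1/4, -1/8, -1/16, -1/32 | 0 } = -1/64
v(rbbbbbbr) = { -1, -1/2, -1/4, -1/8, -1/16, -1/32 | -1/64, 0 } = -3/128
v(rbbbbbbrb) = { -1, -1/2, -1/4, -1/8, -1/16, -1/32, -3/128 | -1/64, 0 } = -5/256
v(rbbbbbbrbr) = { -1, -1/2, -1/4, -1/8, -1/16, -1/32, -3/128 | -5/256, -1/64, 0 } = -11/512
v(rbbbbbbrbrr) = { -1, -1/2, -1/4, -1/8, -1/16, -1/32, -3/128 | -11/512, -5/256, -1/64, 0 } = -23/1024
v(rbbbbbbrbrrr) = { -1, -1/2, -1/4, -1/8, -1/16, -1/32, -3/128 | -23/1024, -11/512, -5/256, -1/64, 0 } = -47/2048
v(rbbbbbbrbrrrb) = { -1, -1/2, -1/4, -1/8, -1/16, -1/32, -3/128, -47/2048 | -23/1024, -11/512, -5/256, -1/64, 0 } = -93/4096
v(rbbbbbbrbrrrbb) = { -1, -1/2, -1/4, -1/8, -1/16, -1/32, -3/128, -47/2048, -93/4096 | -23/1024, -11/512, -5/256, -1/64, 0 } = -185/8192
v(rbbbbbbrbrrrbbr) = { -1, -1/2, -1/4, -1/8, -1/16, -1/32, -3/128, -47/2048, -93/4096 | -185/8192, -23/1024, -11/512, -5/256, -1/64, 0 } = -371/16384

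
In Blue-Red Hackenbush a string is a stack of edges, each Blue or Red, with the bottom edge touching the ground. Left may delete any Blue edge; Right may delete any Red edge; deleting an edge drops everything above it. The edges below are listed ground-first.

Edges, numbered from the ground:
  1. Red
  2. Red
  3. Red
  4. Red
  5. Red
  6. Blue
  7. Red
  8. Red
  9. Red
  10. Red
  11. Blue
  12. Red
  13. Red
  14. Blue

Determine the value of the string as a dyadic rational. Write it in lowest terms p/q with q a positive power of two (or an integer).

-2541/512

Prefix values for Red Red Red Red Red Blue Red Red Red Red Blue Red Red Blue via {L|R} + simplicity:
value(R) = { — | 0 } — -1
value(RR) = { — | -1 0 } — -2
value(RRR) = { — | -2 -1 0 } — -3
value(RRRR) = { — | -3 -2 -1 0 } — -4
value(RRRRR) = { — | -4 -3 -2 -1 0 } — -5
value(RRRRRB) = { -5 | -4 -3 -2 -1 0 } — -9/2
value(RRRRRBR) = { -5 | -9/2 -4 -3 -2 -1 0 } — -19/4
value(RRRRRBRR) = { -5 | -19/4 -9/2 -4 -3 -2 -1 0 } — -39/8
value(RRRRRBRRR) = { -5 | -39/8 -19/4 -9/2 -4 -3 -2 -1 0 } — -79/16
value(RRRRRBRRRR) = { -5 | -79/16 -39/8 -19/4 -9/2 -4 -3 -2 -1 0 } — -159/32
value(RRRRRBRRRRB) = { -5 -159/32 | -79/16 -39/8 -19/4 -9/2 -4 -3 -2 -1 0 } — -317/64
value(RRRRRBRRRRBR) = { -5 -159/32 | -317/64 -79/16 -39/8 -19/4 -9/2 -4 -3 -2 -1 0 } — -635/128
value(RRRRRBRRRRBRR) = { -5 -159/32 | -635/128 -317/64 -79/16 -39/8 -19/4 -9/2 -4 -3 -2 -1 0 } — -1271/256
value(RRRRRBRRRRBRRB) = { -5 -159/32 -1271/256 | -635/128 -317/64 -79/16 -39/8 -19/4 -9/2 -4 -3 -2 -1 0 } — -2541/512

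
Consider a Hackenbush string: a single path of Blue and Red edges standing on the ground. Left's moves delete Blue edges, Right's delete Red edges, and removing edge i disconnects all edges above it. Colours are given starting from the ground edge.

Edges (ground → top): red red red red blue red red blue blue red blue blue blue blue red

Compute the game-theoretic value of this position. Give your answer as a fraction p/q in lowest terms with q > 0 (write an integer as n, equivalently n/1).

-7747/2048

step 1: add red to get r; options L={ · } R={ 0 } ⇒ -1
step 2: add red to get rr; options L={ · } R={ -1, 0 } ⇒ -2
step 3: add red to get rrr; options L={ · } R={ -2, -1, 0 } ⇒ -3
step 4: add red to get rrrr; options L={ · } R={ -3, -2, -1, 0 } ⇒ -4
step 5: add blue to get rrrrb; options L={ -4 } R={ -3, -2, -1, 0 } ⇒ -7/2
step 6: add red to get rrrrbr; options L={ -4 } R={ -7/2, -3, -2, -1, 0 } ⇒ -15/4
step 7: add red to get rrrrbrr; options L={ -4 } R={ -15/4, -7/2, -3, -2, -1, 0 } ⇒ -31/8
step 8: add blue to get rrrrbrrb; options L={ -4, -31/8 } R={ -15/4, -7/2, -3, -2, -1, 0 } ⇒ -61/16
step 9: add blue to get rrrrbrrbb; options L={ -4, -31/8, -61/16 } R={ -15/4, -7/2, -3, -2, -1, 0 } ⇒ -121/32
step 10: add red to get rrrrbrrbbr; options L={ -4, -31/8, -61/16 } R={ -121/32, -15/4, -7/2, -3, -2, -1, 0 } ⇒ -243/64
step 11: add blue to get rrrrbrrbbrb; options L={ -4, -31/8, -61/16, -243/64 } R={ -121/32, -15/4, -7/2, -3, -2, -1, 0 } ⇒ -485/128
step 12: add blue to get rrrrbrrbbrbb; options L={ -4, -31/8, -61/16, -243/64, -485/128 } R={ -121/32, -15/4, -7/2, -3, -2, -1, 0 } ⇒ -969/256
step 13: add blue to get rrrrbrrbbrbbb; options L={ -4, -31/8, -61/16, -243/64, -485/128, -969/256 } R={ -121/32, -15/4, -7/2, -3, -2, -1, 0 } ⇒ -1937/512
step 14: add blue to get rrrrbrrbbrbbbb; options L={ -4, -31/8, -61/16, -243/64, -485/128, -969/256, -1937/512 } R={ -121/32, -15/4, -7/2, -3, -2, -1, 0 } ⇒ -3873/1024
step 15: add red to get rrrrbrrbbrbbbbr; options L={ -4, -31/8, -61/16, -243/64, -485/128, -969/256, -1937/512 } R={ -3873/1024, -121/32, -15/4, -7/2, -3, -2, -1, 0 } ⇒ -7747/2048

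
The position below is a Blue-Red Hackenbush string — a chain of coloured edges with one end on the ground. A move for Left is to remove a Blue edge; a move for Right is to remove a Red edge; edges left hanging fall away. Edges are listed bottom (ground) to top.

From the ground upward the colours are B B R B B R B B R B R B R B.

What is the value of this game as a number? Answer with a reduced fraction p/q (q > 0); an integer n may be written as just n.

Prefix values for B B R B B R B B R B R B R B via {L|R} + simplicity:
val_1 [B]  L=[0]  R=[·]  => 1
val_2 [BB]  L=[0,1]  R=[·]  => 2
val_3 [BBR]  L=[0,1]  R=[2]  => 3/2
val_4 [BBRB]  L=[0,1,3/2]  R=[2]  => 7/4
val_5 [BBRBB]  L=[0,1,3/2,7/4]  R=[2]  => 15/8
val_6 [BBRBBR]  L=[0,1,3/2,7/4]  R=[15/8,2]  => 29/16
val_7 [BBRBBRB]  L=[0,1,3/2,7/4,29/16]  R=[15/8,2]  => 59/32
val_8 [BBRBBRBB]  L=[0,1,3/2,7/4,29/16,59/32]  R=[15/8,2]  => 119/64
val_9 [BBRBBRBBR]  L=[0,1,3/2,7/4,29/16,59/32]  R=[119/64,15/8,2]  => 237/128
val_10 [BBRBBRBBRB]  L=[0,1,3/2,7/4,29/16,59/32,237/128]  R=[119/64,15/8,2]  => 475/256
val_11 [BBRBBRBBRBR]  L=[0,1,3/2,7/4,29/16,59/32,237/128]  R=[475/256,119/64,15/8,2]  => 949/512
val_12 [BBRBBRBBRBRB]  L=[0,1,3/2,7/4,29/16,59/32,237/128,949/512]  R=[475/256,119/64,15/8,2]  => 1899/1024
val_13 [BBRBBRBBRBRBR]  L=[0,1,3/2,7/4,29/16,59/32,237/128,949/512]  R=[1899/1024,475/256,119/64,15/8,2]  => 3797/2048
val_14 [BBRBBRBBRBRBRB]  L=[0,1,3/2,7/4,29/16,59/32,237/128,949/512,3797/2048]  R=[1899/1024,475/256,119/64,15/8,2]  => 7595/4096

7595/4096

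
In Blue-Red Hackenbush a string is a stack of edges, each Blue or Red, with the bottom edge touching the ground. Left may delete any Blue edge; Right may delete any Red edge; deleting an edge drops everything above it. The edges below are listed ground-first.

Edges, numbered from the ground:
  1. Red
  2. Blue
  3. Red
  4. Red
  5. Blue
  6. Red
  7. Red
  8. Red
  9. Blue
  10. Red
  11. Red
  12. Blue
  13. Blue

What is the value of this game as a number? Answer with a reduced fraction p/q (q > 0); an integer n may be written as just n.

-3545/4096

g_1 [R]  L=[—]  R=[0]  gives -1
g_2 [RB]  L=[-1]  R=[0]  gives -1/2
g_3 [RBR]  L=[-1]  R=[-1/2, 0]  gives -3/4
g_4 [RBRR]  L=[-1]  R=[-3/4, -1/2, 0]  gives -7/8
g_5 [RBRRB]  L=[-1, -7/8]  R=[-3/4, -1/2, 0]  gives -13/16
g_6 [RBRRBR]  L=[-1, -7/8]  R=[-13/16, -3/4, -1/2, 0]  gives -27/32
g_7 [RBRRBRR]  L=[-1, -7/8]  R=[-27/32, -13/16, -3/4, -1/2, 0]  gives -55/64
g_8 [RBRRBRRR]  L=[-1, -7/8]  R=[-55/64, -27/32, -13/16, -3/4, -1/2, 0]  gives -111/128
g_9 [RBRRBRRRB]  L=[-1, -7/8, -111/128]  R=[-55/64, -27/32, -13/16, -3/4, -1/2, 0]  gives -221/256
g_10 [RBRRBRRRBR]  L=[-1, -7/8, -111/128]  R=[-221/256, -55/64, -27/32, -13/16, -3/4, -1/2, 0]  gives -443/512
g_11 [RBRRBRRRBRR]  L=[-1, -7/8, -111/128]  R=[-443/512, -221/256, -55/64, -27/32, -13/16, -3/4, -1/2, 0]  gives -887/1024
g_12 [RBRRBRRRBRRB]  L=[-1, -7/8, -111/128, -887/1024]  R=[-443/512, -221/256, -55/64, -27/32, -13/16, -3/4, -1/2, 0]  gives -1773/2048
g_13 [RBRRBRRRBRRBB]  L=[-1, -7/8, -111/128, -887/1024, -1773/2048]  R=[-443/512, -221/256, -55/64, -27/32, -13/16, -3/4, -1/2, 0]  gives -3545/4096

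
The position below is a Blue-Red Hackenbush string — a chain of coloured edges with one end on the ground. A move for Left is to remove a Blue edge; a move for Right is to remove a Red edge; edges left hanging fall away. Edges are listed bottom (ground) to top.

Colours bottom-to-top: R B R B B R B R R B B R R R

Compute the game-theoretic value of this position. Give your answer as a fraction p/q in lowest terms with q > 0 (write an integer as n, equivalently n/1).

-4815/8192

v_1 [R]  L=[·]  R=[0]  so -1
v_2 [RB]  L=[-1]  R=[0]  so -1/2
v_3 [RBR]  L=[-1]  R=[-1/2, 0]  so -3/4
v_4 [RBRB]  L=[-1, -3/4]  R=[-1/2, 0]  so -5/8
v_5 [RBRBB]  L=[-1, -3/4, -5/8]  R=[-1/2, 0]  so -9/16
v_6 [RBRBBR]  L=[-1, -3/4, -5/8]  R=[-9/16, -1/2, 0]  so -19/32
v_7 [RBRBBRB]  L=[-1, -3/4, -5/8, -19/32]  R=[-9/16, -1/2, 0]  so -37/64
v_8 [RBRBBRBR]  L=[-1, -3/4, -5/8, -19/32]  R=[-37/64, -9/16, -1/2, 0]  so -75/128
v_9 [RBRBBRBRR]  L=[-1, -3/4, -5/8, -19/32]  R=[-75/128, -37/64, -9/16, -1/2, 0]  so -151/256
v_10 [RBRBBRBRRB]  L=[-1, -3/4, -5/8, -19/32, -151/256]  R=[-75/128, -37/64, -9/16, -1/2, 0]  so -301/512
v_11 [RBRBBRBRRBB]  L=[-1, -3/4, -5/8, -19/32, -151/256, -301/512]  R=[-75/128, -37/64, -9/16, -1/2, 0]  so -601/1024
v_12 [RBRBBRBRRBBR]  L=[-1, -3/4, -5/8, -19/32, -151/256, -301/512]  R=[-601/1024, -75/128, -37/64, -9/16, -1/2, 0]  so -1203/2048
v_13 [RBRBBRBRRBBRR]  L=[-1, -3/4, -5/8, -19/32, -151/256, -301/512]  R=[-1203/2048, -601/1024, -75/128, -37/64, -9/16, -1/2, 0]  so -2407/4096
v_14 [RBRBBRBRRBBRRR]  L=[-1, -3/4, -5/8, -19/32, -151/256, -301/512]  R=[-2407/4096, -1203/2048, -601/1024, -75/128, -37/64, -9/16, -1/2, 0]  so -4815/8192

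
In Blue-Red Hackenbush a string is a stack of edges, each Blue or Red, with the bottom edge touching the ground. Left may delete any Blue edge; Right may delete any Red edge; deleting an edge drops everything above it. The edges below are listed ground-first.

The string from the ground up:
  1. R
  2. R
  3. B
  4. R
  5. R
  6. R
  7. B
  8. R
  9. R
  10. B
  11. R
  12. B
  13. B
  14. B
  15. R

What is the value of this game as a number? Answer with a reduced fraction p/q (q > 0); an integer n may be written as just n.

-15779/8192

Build value(s[:k]) for k = 1..15, string s = R R B R R R B R R B R B B B R.
value(R) = { (no moves) | 0 } gives -1
value(RR) = { (no moves) | -1; 0 } gives -2
value(RRB) = { -2 | -1; 0 } gives -3/2
value(RRBR) = { -2 | -3/2; -1; 0 } gives -7/4
value(RRBRR) = { -2 | -7/4; -3/2; -1; 0 } gives -15/8
value(RRBRRR) = { -2 | -15/8; -7/4; -3/2; -1; 0 } gives -31/16
value(RRBRRRB) = { -2; -31/16 | -15/8; -7/4; -3/2; -1; 0 } gives -61/32
value(RRBRRRBR) = { -2; -31/16 | -61/32; -15/8; -7/4; -3/2; -1; 0 } gives -123/64
value(RRBRRRBRR) = { -2; -31/16 | -123/64; -61/32; -15/8; -7/4; -3/2; -1; 0 } gives -247/128
value(RRBRRRBRRB) = { -2; -31/16; -247/128 | -123/64; -61/32; -15/8; -7/4; -3/2; -1; 0 } gives -493/256
value(RRBRRRBRRBR) = { -2; -31/16; -247/128 | -493/256; -123/64; -61/32; -15/8; -7/4; -3/2; -1; 0 } gives -987/512
value(RRBRRRBRRBRB) = { -2; -31/16; -247/128; -987/512 | -493/256; -123/64; -61/32; -15/8; -7/4; -3/2; -1; 0 } gives -1973/1024
value(RRBRRRBRRBRBB) = { -2; -31/16; -247/128; -987/512; -1973/1024 | -493/256; -123/64; -61/32; -15/8; -7/4; -3/2; -1; 0 } gives -3945/2048
value(RRBRRRBRRBRBBB) = { -2; -31/16; -247/128; -987/512; -1973/1024; -3945/2048 | -493/256; -123/64; -61/32; -15/8; -7/4; -3/2; -1; 0 } gives -7889/4096
value(RRBRRRBRRBRBBBR) = { -2; -31/16; -247/128; -987/512; -1973/1024; -3945/2048 | -7889/4096; -493/256; -123/64; -61/32; -15/8; -7/4; -3/2; -1; 0 } gives -15779/8192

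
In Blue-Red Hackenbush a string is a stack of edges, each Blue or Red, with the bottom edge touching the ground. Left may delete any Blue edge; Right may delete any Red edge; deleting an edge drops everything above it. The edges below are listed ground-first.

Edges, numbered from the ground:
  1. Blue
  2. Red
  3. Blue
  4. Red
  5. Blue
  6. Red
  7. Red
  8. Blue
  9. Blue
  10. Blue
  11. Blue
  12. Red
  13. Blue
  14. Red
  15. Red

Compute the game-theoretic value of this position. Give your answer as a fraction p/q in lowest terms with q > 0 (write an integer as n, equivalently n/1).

B: Left { 0 }, Right { — } -> simplest 1
BR: Left { 0 }, Right { 1 } -> simplest 1/2
BRB: Left { 0 1/2 }, Right { 1 } -> simplest 3/4
BRBR: Left { 0 1/2 }, Right { 3/4 1 } -> simplest 5/8
BRBRB: Left { 0 1/2 5/8 }, Right { 3/4 1 } -> simplest 11/16
BRBRBR: Left { 0 1/2 5/8 }, Right { 11/16 3/4 1 } -> simplest 21/32
BRBRBRR: Left { 0 1/2 5/8 }, Right { 21/32 11/16 3/4 1 } -> simplest 41/64
BRBRBRRB: Left { 0 1/2 5/8 41/64 }, Right { 21/32 11/16 3/4 1 } -> simplest 83/128
BRBRBRRBB: Left { 0 1/2 5/8 41/64 83/128 }, Right { 21/32 11/16 3/4 1 } -> simplest 167/256
BRBRBRRBBB: Left { 0 1/2 5/8 41/64 83/128 167/256 }, Right { 21/32 11/16 3/4 1 } -> simplest 335/512
BRBRBRRBBBB: Left { 0 1/2 5/8 41/64 83/128 167/256 335/512 }, Right { 21/32 11/16 3/4 1 } -> simplest 671/1024
BRBRBRRBBBBR: Left { 0 1/2 5/8 41/64 83/128 167/256 335/512 }, Right { 671/1024 21/32 11/16 3/4 1 } -> simplest 1341/2048
BRBRBRRBBBBRB: Left { 0 1/2 5/8 41/64 83/128 167/256 335/512 1341/2048 }, Right { 671/1024 21/32 11/16 3/4 1 } -> simplest 2683/4096
BRBRBRRBBBBRBR: Left { 0 1/2 5/8 41/64 83/128 167/256 335/512 1341/2048 }, Right { 2683/4096 671/1024 21/32 11/16 3/4 1 } -> simplest 5365/8192
BRBRBRRBBBBRBRR: Left { 0 1/2 5/8 41/64 83/128 167/256 335/512 1341/2048 }, Right { 5365/8192 2683/4096 671/1024 21/32 11/16 3/4 1 } -> simplest 10729/16384

10729/16384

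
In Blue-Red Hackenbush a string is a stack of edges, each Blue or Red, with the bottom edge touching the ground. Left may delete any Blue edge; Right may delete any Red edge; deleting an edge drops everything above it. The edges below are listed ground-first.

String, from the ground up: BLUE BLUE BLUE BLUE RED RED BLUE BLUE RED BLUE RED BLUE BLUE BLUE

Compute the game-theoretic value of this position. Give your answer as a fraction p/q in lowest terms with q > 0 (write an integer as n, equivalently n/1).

3503/1024

Prefix values for BLUE BLUE BLUE BLUE RED RED BLUE BLUE RED BLUE RED BLUE BLUE BLUE via {L|R} + simplicity:
B: Left { 0 }, Right { none } → simplest 1
BB: Left { 0, 1 }, Right { none } → simplest 2
BBB: Left { 0, 1, 2 }, Right { none } → simplest 3
BBBB: Left { 0, 1, 2, 3 }, Right { none } → simplest 4
BBBBR: Left { 0, 1, 2, 3 }, Right { 4 } → simplest 7/2
BBBBRR: Left { 0, 1, 2, 3 }, Right { 7/2, 4 } → simplest 13/4
BBBBRRB: Left { 0, 1, 2, 3, 13/4 }, Right { 7/2, 4 } → simplest 27/8
BBBBRRBB: Left { 0, 1, 2, 3, 13/4, 27/8 }, Right { 7/2, 4 } → simplest 55/16
BBBBRRBBR: Left { 0, 1, 2, 3, 13/4, 27/8 }, Right { 55/16, 7/2, 4 } → simplest 109/32
BBBBRRBBRB: Left { 0, 1, 2, 3, 13/4, 27/8, 109/32 }, Right { 55/16, 7/2, 4 } → simplest 219/64
BBBBRRBBRBR: Left { 0, 1, 2, 3, 13/4, 27/8, 109/32 }, Right { 219/64, 55/16, 7/2, 4 } → simplest 437/128
BBBBRRBBRBRB: Left { 0, 1, 2, 3, 13/4, 27/8, 109/32, 437/128 }, Right { 219/64, 55/16, 7/2, 4 } → simplest 875/256
BBBBRRBBRBRBB: Left { 0, 1, 2, 3, 13/4, 27/8, 109/32, 437/128, 875/256 }, Right { 219/64, 55/16, 7/2, 4 } → simplest 1751/512
BBBBRRBBRBRBBB: Left { 0, 1, 2, 3, 13/4, 27/8, 109/32, 437/128, 875/256, 1751/512 }, Right { 219/64, 55/16, 7/2, 4 } → simplest 3503/1024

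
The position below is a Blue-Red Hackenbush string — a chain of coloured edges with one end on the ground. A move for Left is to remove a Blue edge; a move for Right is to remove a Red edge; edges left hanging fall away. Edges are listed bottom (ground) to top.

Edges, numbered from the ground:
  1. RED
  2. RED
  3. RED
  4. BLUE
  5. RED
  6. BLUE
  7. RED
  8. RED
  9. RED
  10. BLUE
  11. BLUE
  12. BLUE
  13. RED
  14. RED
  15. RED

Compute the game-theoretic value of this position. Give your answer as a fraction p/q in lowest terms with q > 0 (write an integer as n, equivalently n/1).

-11151/4096

Prefix values for RED RED RED BLUE RED BLUE RED RED RED BLUE BLUE BLUE RED RED RED via {L|R} + simplicity:
R: Left { none }, Right { 0 } → simplest -1
RR: Left { none }, Right { -1,0 } → simplest -2
RRR: Left { none }, Right { -2,-1,0 } → simplest -3
RRRB: Left { -3 }, Right { -2,-1,0 } → simplest -5/2
RRRBR: Left { -3 }, Right { -5/2,-2,-1,0 } → simplest -11/4
RRRBRB: Left { -3,-11/4 }, Right { -5/2,-2,-1,0 } → simplest -21/8
RRRBRBR: Left { -3,-11/4 }, Right { -21/8,-5/2,-2,-1,0 } → simplest -43/16
RRRBRBRR: Left { -3,-11/4 }, Right { -43/16,-21/8,-5/2,-2,-1,0 } → simplest -87/32
RRRBRBRRR: Left { -3,-11/4 }, Right { -87/32,-43/16,-21/8,-5/2,-2,-1,0 } → simplest -175/64
RRRBRBRRRB: Left { -3,-11/4,-175/64 }, Right { -87/32,-43/16,-21/8,-5/2,-2,-1,0 } → simplest -349/128
RRRBRBRRRBB: Left { -3,-11/4,-175/64,-349/128 }, Right { -87/32,-43/16,-21/8,-5/2,-2,-1,0 } → simplest -697/256
RRRBRBRRRBBB: Left { -3,-11/4,-175/64,-349/128,-697/256 }, Right { -87/32,-43/16,-21/8,-5/2,-2,-1,0 } → simplest -1393/512
RRRBRBRRRBBBR: Left { -3,-11/4,-175/64,-349/128,-697/256 }, Right { -1393/512,-87/32,-43/16,-21/8,-5/2,-2,-1,0 } → simplest -2787/1024
RRRBRBRRRBBBRR: Left { -3,-11/4,-175/64,-349/128,-697/256 }, Right { -2787/1024,-1393/512,-87/32,-43/16,-21/8,-5/2,-2,-1,0 } → simplest -5575/2048
RRRBRBRRRBBBRRR: Left { -3,-11/4,-175/64,-349/128,-697/256 }, Right { -5575/2048,-2787/1024,-1393/512,-87/32,-43/16,-21/8,-5/2,-2,-1,0 } → simplest -11151/4096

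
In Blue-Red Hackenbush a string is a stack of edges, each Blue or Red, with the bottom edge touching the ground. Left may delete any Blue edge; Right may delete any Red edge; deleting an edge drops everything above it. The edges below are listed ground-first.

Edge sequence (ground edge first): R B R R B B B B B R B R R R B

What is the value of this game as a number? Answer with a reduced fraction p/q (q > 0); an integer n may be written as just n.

-12381/16384

Build v(s[:k]) for k = 1..15, string s = R B R R B B B B B R B R R R B.
v_1 [R]  L=[]  R=[0]  => -1
v_2 [RB]  L=[-1]  R=[0]  => -1/2
v_3 [RBR]  L=[-1]  R=[-1/2; 0]  => -3/4
v_4 [RBRR]  L=[-1]  R=[-3/4; -1/2; 0]  => -7/8
v_5 [RBRRB]  L=[-1; -7/8]  R=[-3/4; -1/2; 0]  => -13/16
v_6 [RBRRBB]  L=[-1; -7/8; -13/16]  R=[-3/4; -1/2; 0]  => -25/32
v_7 [RBRRBBB]  L=[-1; -7/8; -13/16; -25/32]  R=[-3/4; -1/2; 0]  => -49/64
v_8 [RBRRBBBB]  L=[-1; -7/8; -13/16; -25/32; -49/64]  R=[-3/4; -1/2; 0]  => -97/128
v_9 [RBRRBBBBB]  L=[-1; -7/8; -13/16; -25/32; -49/64; -97/128]  R=[-3/4; -1/2; 0]  => -193/256
v_10 [RBRRBBBBBR]  L=[-1; -7/8; -13/16; -25/32; -49/64; -97/128]  R=[-193/256; -3/4; -1/2; 0]  => -387/512
v_11 [RBRRBBBBBRB]  L=[-1; -7/8; -13/16; -25/32; -49/64; -97/128; -387/512]  R=[-193/256; -3/4; -1/2; 0]  => -773/1024
v_12 [RBRRBBBBBRBR]  L=[-1; -7/8; -13/16; -25/32; -49/64; -97/128; -387/512]  R=[-773/1024; -193/256; -3/4; -1/2; 0]  => -1547/2048
v_13 [RBRRBBBBBRBRR]  L=[-1; -7/8; -13/16; -25/32; -49/64; -97/128; -387/512]  R=[-1547/2048; -773/1024; -193/256; -3/4; -1/2; 0]  => -3095/4096
v_14 [RBRRBBBBBRBRRR]  L=[-1; -7/8; -13/16; -25/32; -49/64; -97/128; -387/512]  R=[-3095/4096; -1547/2048; -773/1024; -193/256; -3/4; -1/2; 0]  => -6191/8192
v_15 [RBRRBBBBBRBRRRB]  L=[-1; -7/8; -13/16; -25/32; -49/64; -97/128; -387/512; -6191/8192]  R=[-3095/4096; -1547/2048; -773/1024; -193/256; -3/4; -1/2; 0]  => -12381/16384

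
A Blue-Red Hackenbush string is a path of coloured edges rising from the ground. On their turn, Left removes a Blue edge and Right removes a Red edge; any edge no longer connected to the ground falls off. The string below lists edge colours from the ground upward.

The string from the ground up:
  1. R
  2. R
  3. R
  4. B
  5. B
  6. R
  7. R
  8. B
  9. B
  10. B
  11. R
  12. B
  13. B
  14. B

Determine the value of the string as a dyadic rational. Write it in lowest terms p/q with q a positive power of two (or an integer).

Recurse on prefixes of the 14-edge string R R R B B R R B B B R B B B:
1 of 14 · R · max L −∞ · min R 0 -> -1
2 of 14 · RR · max L −∞ · min R -1 -> -2
3 of 14 · RRR · max L −∞ · min R -2 -> -3
4 of 14 · RRRB · max L -3 · min R -2 -> -5/2
5 of 14 · RRRBB · max L -5/2 · min R -2 -> -9/4
6 of 14 · RRRBBR · max L -5/2 · min R -9/4 -> -19/8
7 of 14 · RRRBBRR · max L -5/2 · min R -19/8 -> -39/16
8 of 14 · RRRBBRRB · max L -39/16 · min R -19/8 -> -77/32
9 of 14 · RRRBBRRBB · max L -77/32 · min R -19/8 -> -153/64
10 of 14 · RRRBBRRBBB · max L -153/64 · min R -19/8 -> -305/128
11 of 14 · RRRBBRRBBBR · max L -153/64 · min R -305/128 -> -611/256
12 of 14 · RRRBBRRBBBRB · max L -611/256 · min R -305/128 -> -1221/512
13 of 14 · RRRBBRRBBBRBB · max L -1221/512 · min R -305/128 -> -2441/1024
14 of 14 · RRRBBRRBBBRBBB · max L -2441/1024 · min R -305/128 -> -4881/2048

-4881/2048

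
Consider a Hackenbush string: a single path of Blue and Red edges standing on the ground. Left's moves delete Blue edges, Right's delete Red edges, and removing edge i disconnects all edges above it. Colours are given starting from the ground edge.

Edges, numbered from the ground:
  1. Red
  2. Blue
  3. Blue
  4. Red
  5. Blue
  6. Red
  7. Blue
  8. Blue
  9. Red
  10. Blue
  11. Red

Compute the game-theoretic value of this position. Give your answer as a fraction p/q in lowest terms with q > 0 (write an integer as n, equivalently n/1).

-331/1024

Build val(s[:k]) for k = 1..11, string s = Red Blue Blue Red Blue Red Blue Blue Red Blue Red.
edge 1 of 11 (Red): {  | 0 } — -1
edge 2 of 11 (Blue): { -1 | 0 } — -1/2
edge 3 of 11 (Blue): { -1,-1/2 | 0 } — -1/4
edge 4 of 11 (Red): { -1,-1/2 | -1/4,0 } — -3/8
edge 5 of 11 (Blue): { -1,-1/2,-3/8 | -1/4,0 } — -5/16
edge 6 of 11 (Red): { -1,-1/2,-3/8 | -5/16,-1/4,0 } — -11/32
edge 7 of 11 (Blue): { -1,-1/2,-3/8,-11/32 | -5/16,-1/4,0 } — -21/64
edge 8 of 11 (Blue): { -1,-1/2,-3/8,-11/32,-21/64 | -5/16,-1/4,0 } — -41/128
edge 9 of 11 (Red): { -1,-1/2,-3/8,-11/32,-21/64 | -41/128,-5/16,-1/4,0 } — -83/256
edge 10 of 11 (Blue): { -1,-1/2,-3/8,-11/32,-21/64,-83/256 | -41/128,-5/16,-1/4,0 } — -165/512
edge 11 of 11 (Red): { -1,-1/2,-3/8,-11/32,-21/64,-83/256 | -165/512,-41/128,-5/16,-1/4,0 } — -331/1024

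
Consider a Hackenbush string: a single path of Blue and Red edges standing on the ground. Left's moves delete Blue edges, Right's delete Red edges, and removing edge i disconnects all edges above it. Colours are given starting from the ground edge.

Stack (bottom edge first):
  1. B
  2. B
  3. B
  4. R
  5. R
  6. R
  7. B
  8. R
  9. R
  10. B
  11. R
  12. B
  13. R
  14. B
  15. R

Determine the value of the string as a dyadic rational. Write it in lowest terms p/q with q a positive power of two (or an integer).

8789/4096

B: Left { 0 }, Right { (no moves) } -> simplest 1
BB: Left { 0, 1 }, Right { (no moves) } -> simplest 2
BBB: Left { 0, 1, 2 }, Right { (no moves) } -> simplest 3
BBBR: Left { 0, 1, 2 }, Right { 3 } -> simplest 5/2
BBBRR: Left { 0, 1, 2 }, Right { 5/2, 3 } -> simplest 9/4
BBBRRR: Left { 0, 1, 2 }, Right { 9/4, 5/2, 3 } -> simplest 17/8
BBBRRRB: Left { 0, 1, 2, 17/8 }, Right { 9/4, 5/2, 3 } -> simplest 35/16
BBBRRRBR: Left { 0, 1, 2, 17/8 }, Right { 35/16, 9/4, 5/2, 3 } -> simplest 69/32
BBBRRRBRR: Left { 0, 1, 2, 17/8 }, Right { 69/32, 35/16, 9/4, 5/2, 3 } -> simplest 137/64
BBBRRRBRRB: Left { 0, 1, 2, 17/8, 137/64 }, Right { 69/32, 35/16, 9/4, 5/2, 3 } -> simplest 275/128
BBBRRRBRRBR: Left { 0, 1, 2, 17/8, 137/64 }, Right { 275/128, 69/32, 35/16, 9/4, 5/2, 3 } -> simplest 549/256
BBBRRRBRRBRB: Left { 0, 1, 2, 17/8, 137/64, 549/256 }, Right { 275/128, 69/32, 35/16, 9/4, 5/2, 3 } -> simplest 1099/512
BBBRRRBRRBRBR: Left { 0, 1, 2, 17/8, 137/64, 549/256 }, Right { 1099/512, 275/128, 69/32, 35/16, 9/4, 5/2, 3 } -> simplest 2197/1024
BBBRRRBRRBRBRB: Left { 0, 1, 2, 17/8, 137/64, 549/256, 2197/1024 }, Right { 1099/512, 275/128, 69/32, 35/16, 9/4, 5/2, 3 } -> simplest 4395/2048
BBBRRRBRRBRBRBR: Left { 0, 1, 2, 17/8, 137/64, 549/256, 2197/1024 }, Right { 4395/2048, 1099/512, 275/128, 69/32, 35/16, 9/4, 5/2, 3 } -> simplest 8789/4096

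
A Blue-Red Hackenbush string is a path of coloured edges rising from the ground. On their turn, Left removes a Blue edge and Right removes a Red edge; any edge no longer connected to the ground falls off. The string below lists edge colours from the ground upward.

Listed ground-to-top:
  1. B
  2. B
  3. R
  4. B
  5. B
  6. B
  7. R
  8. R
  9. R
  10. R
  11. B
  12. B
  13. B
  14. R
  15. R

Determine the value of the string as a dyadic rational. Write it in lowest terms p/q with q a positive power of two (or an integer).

15417/8192

step 1: add B to get B; options L={ 0 } R={ ∅ } -> 1
step 2: add B to get BB; options L={ 0 1 } R={ ∅ } -> 2
step 3: add R to get BBR; options L={ 0 1 } R={ 2 } -> 3/2
step 4: add B to get BBRB; options L={ 0 1 3/2 } R={ 2 } -> 7/4
step 5: add B to get BBRBB; options L={ 0 1 3/2 7/4 } R={ 2 } -> 15/8
step 6: add B to get BBRBBB; options L={ 0 1 3/2 7/4 15/8 } R={ 2 } -> 31/16
step 7: add R to get BBRBBBR; options L={ 0 1 3/2 7/4 15/8 } R={ 31/16 2 } -> 61/32
step 8: add R to get BBRBBBRR; options L={ 0 1 3/2 7/4 15/8 } R={ 61/32 31/16 2 } -> 121/64
step 9: add R to get BBRBBBRRR; options L={ 0 1 3/2 7/4 15/8 } R={ 121/64 61/32 31/16 2 } -> 241/128
step 10: add R to get BBRBBBRRRR; options L={ 0 1 3/2 7/4 15/8 } R={ 241/128 121/64 61/32 31/16 2 } -> 481/256
step 11: add B to get BBRBBBRRRRB; options L={ 0 1 3/2 7/4 15/8 481/256 } R={ 241/128 121/64 61/32 31/16 2 } -> 963/512
step 12: add B to get BBRBBBRRRRBB; options L={ 0 1 3/2 7/4 15/8 481/256 963/512 } R={ 241/128 121/64 61/32 31/16 2 } -> 1927/1024
step 13: add B to get BBRBBBRRRRBBB; options L={ 0 1 3/2 7/4 15/8 481/256 963/512 1927/1024 } R={ 241/128 121/64 61/32 31/16 2 } -> 3855/2048
step 14: add R to get BBRBBBRRRRBBBR; options L={ 0 1 3/2 7/4 15/8 481/256 963/512 1927/1024 } R={ 3855/2048 241/128 121/64 61/32 31/16 2 } -> 7709/4096
step 15: add R to get BBRBBBRRRRBBBRR; options L={ 0 1 3/2 7/4 15/8 481/256 963/512 1927/1024 } R={ 7709/4096 3855/2048 241/128 121/64 61/32 31/16 2 } -> 15417/8192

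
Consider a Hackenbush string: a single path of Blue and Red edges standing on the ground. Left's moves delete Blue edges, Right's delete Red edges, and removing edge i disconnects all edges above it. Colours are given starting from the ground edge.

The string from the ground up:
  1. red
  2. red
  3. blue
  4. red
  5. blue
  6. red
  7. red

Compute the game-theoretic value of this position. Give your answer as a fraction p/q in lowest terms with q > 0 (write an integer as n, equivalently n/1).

Prefix values for red red blue red blue red red via {L|R} + simplicity:
1 of 7 · r · max L −∞ · min R 0 gives -1
2 of 7 · rr · max L −∞ · min R -1 gives -2
3 of 7 · rrb · max L -2 · min R -1 gives -3/2
4 of 7 · rrbr · max L -2 · min R -3/2 gives -7/4
5 of 7 · rrbrb · max L -7/4 · min R -3/2 gives -13/8
6 of 7 · rrbrbr · max L -7/4 · min R -13/8 gives -27/16
7 of 7 · rrbrbrr · max L -7/4 · min R -27/16 gives -55/32

-55/32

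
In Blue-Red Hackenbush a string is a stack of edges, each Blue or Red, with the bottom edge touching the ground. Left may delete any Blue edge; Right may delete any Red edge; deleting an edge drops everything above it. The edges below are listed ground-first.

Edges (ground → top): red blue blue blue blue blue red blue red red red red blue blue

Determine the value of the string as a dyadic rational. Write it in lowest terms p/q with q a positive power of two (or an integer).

-377/8192

Build v(s[:k]) for k = 1..14, string s = red blue blue blue blue blue red blue red red red red blue blue.
1 of 14 · r · max L −∞ · min R 0 ⇒ -1
2 of 14 · rb · max L -1 · min R 0 ⇒ -1/2
3 of 14 · rbb · max L -1/2 · min R 0 ⇒ -1/4
4 of 14 · rbbb · max L -1/4 · min R 0 ⇒ -1/8
5 of 14 · rbbbb · max L -1/8 · min R 0 ⇒ -1/16
6 of 14 · rbbbbb · max L -1/16 · min R 0 ⇒ -1/32
7 of 14 · rbbbbbr · max L -1/16 · min R -1/32 ⇒ -3/64
8 of 14 · rbbbbbrb · max L -3/64 · min R -1/32 ⇒ -5/128
9 of 14 · rbbbbbrbr · max L -3/64 · min R -5/128 ⇒ -11/256
10 of 14 · rbbbbbrbrr · max L -3/64 · min R -11/256 ⇒ -23/512
11 of 14 · rbbbbbrbrrr · max L -3/64 · min R -23/512 ⇒ -47/1024
12 of 14 · rbbbbbrbrrrr · max L -3/64 · min R -47/1024 ⇒ -95/2048
13 of 14 · rbbbbbrbrrrrb · max L -95/2048 · min R -47/1024 ⇒ -189/4096
14 of 14 · rbbbbbrbrrrrbb · max L -189/4096 · min R -47/1024 ⇒ -377/8192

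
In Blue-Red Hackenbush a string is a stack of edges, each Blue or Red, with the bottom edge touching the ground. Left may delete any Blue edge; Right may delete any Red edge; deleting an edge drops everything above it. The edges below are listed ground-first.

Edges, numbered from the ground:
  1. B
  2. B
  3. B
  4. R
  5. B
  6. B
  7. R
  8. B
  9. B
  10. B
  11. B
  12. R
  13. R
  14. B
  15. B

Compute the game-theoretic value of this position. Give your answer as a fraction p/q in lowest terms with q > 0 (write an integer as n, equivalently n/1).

11751/4096

Recurse on prefixes of the 15-edge string B B B R B B R B B B B R R B B:
B: Left { 0 }, Right { ∅ } — simplest 1
BB: Left { 0, 1 }, Right { ∅ } — simplest 2
BBB: Left { 0, 1, 2 }, Right { ∅ } — simplest 3
BBBR: Left { 0, 1, 2 }, Right { 3 } — simplest 5/2
BBBRB: Left { 0, 1, 2, 5/2 }, Right { 3 } — simplest 11/4
BBBRBB: Left { 0, 1, 2, 5/2, 11/4 }, Right { 3 } — simplest 23/8
BBBRBBR: Left { 0, 1, 2, 5/2, 11/4 }, Right { 23/8, 3 } — simplest 45/16
BBBRBBRB: Left { 0, 1, 2, 5/2, 11/4, 45/16 }, Right { 23/8, 3 } — simplest 91/32
BBBRBBRBB: Left { 0, 1, 2, 5/2, 11/4, 45/16, 91/32 }, Right { 23/8, 3 } — simplest 183/64
BBBRBBRBBB: Left { 0, 1, 2, 5/2, 11/4, 45/16, 91/32, 183/64 }, Right { 23/8, 3 } — simplest 367/128
BBBRBBRBBBB: Left { 0, 1, 2, 5/2, 11/4, 45/16, 91/32, 183/64, 367/128 }, Right { 23/8, 3 } — simplest 735/256
BBBRBBRBBBBR: Left { 0, 1, 2, 5/2, 11/4, 45/16, 91/32, 183/64, 367/128 }, Right { 735/256, 23/8, 3 } — simplest 1469/512
BBBRBBRBBBBRR: Left { 0, 1, 2, 5/2, 11/4, 45/16, 91/32, 183/64, 367/128 }, Right { 1469/512, 735/256, 23/8, 3 } — simplest 2937/1024
BBBRBBRBBBBRRB: Left { 0, 1, 2, 5/2, 11/4, 45/16, 91/32, 183/64, 367/128, 2937/1024 }, Right { 1469/512, 735/256, 23/8, 3 } — simplest 5875/2048
BBBRBBRBBBBRRBB: Left { 0, 1, 2, 5/2, 11/4, 45/16, 91/32, 183/64, 367/128, 2937/1024, 5875/2048 }, Right { 1469/512, 735/256, 23/8, 3 } — simplest 11751/4096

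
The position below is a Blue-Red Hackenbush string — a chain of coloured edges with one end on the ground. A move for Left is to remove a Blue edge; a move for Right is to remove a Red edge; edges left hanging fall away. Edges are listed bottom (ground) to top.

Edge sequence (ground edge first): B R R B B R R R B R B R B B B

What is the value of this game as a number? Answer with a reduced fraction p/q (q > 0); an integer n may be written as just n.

1 of 15 · B · max L 0 · min R +∞ → 1
2 of 15 · BR · max L 0 · min R 1 → 1/2
3 of 15 · BRR · max L 0 · min R 1/2 → 1/4
4 of 15 · BRRB · max L 1/4 · min R 1/2 → 3/8
5 of 15 · BRRBB · max L 3/8 · min R 1/2 → 7/16
6 of 15 · BRRBBR · max L 3/8 · min R 7/16 → 13/32
7 of 15 · BRRBBRR · max L 3/8 · min R 13/32 → 25/64
8 of 15 · BRRBBRRR · max L 3/8 · min R 25/64 → 49/128
9 of 15 · BRRBBRRRB · max L 49/128 · min R 25/64 → 99/256
10 of 15 · BRRBBRRRBR · max L 49/128 · min R 99/256 → 197/512
11 of 15 · BRRBBRRRBRB · max L 197/512 · min R 99/256 → 395/1024
12 of 15 · BRRBBRRRBRBR · max L 197/512 · min R 395/1024 → 789/2048
13 of 15 · BRRBBRRRBRBRB · max L 789/2048 · min R 395/1024 → 1579/4096
14 of 15 · BRRBBRRRBRBRBB · max L 1579/4096 · min R 395/1024 → 3159/8192
15 of 15 · BRRBBRRRBRBRBBB · max L 3159/8192 · min R 395/1024 → 6319/16384

6319/16384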